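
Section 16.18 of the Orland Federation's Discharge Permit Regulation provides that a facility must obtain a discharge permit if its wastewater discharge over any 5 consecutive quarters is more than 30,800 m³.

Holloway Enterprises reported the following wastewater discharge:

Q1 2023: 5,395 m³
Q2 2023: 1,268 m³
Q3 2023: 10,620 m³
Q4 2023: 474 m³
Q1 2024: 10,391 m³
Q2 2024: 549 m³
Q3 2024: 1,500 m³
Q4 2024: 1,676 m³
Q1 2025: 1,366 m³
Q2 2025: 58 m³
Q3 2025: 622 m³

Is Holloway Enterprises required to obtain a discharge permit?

Q1 2023–Q1 2024: 5,395 m³ + 1,268 m³ + 10,620 m³ + 474 m³ + 10,391 m³ = 28,148 m³ (under)
Q2 2023–Q2 2024: 1,268 m³ + 10,620 m³ + 474 m³ + 10,391 m³ + 549 m³ = 23,302 m³ (under)
Q3 2023–Q3 2024: 10,620 m³ + 474 m³ + 10,391 m³ + 549 m³ + 1,500 m³ = 23,534 m³ (under)
Q4 2023–Q4 2024: 474 m³ + 10,391 m³ + 549 m³ + 1,500 m³ + 1,676 m³ = 14,590 m³ (under)
Q1 2024–Q1 2025: 10,391 m³ + 549 m³ + 1,500 m³ + 1,676 m³ + 1,366 m³ = 15,482 m³ (under)
Q2 2024–Q2 2025: 549 m³ + 1,500 m³ + 1,676 m³ + 1,366 m³ + 58 m³ = 5,149 m³ (under)
Q3 2024–Q3 2025: 1,500 m³ + 1,676 m³ + 1,366 m³ + 58 m³ + 622 m³ = 5,222 m³ (under)
No window exceeds 30,800 m³.

No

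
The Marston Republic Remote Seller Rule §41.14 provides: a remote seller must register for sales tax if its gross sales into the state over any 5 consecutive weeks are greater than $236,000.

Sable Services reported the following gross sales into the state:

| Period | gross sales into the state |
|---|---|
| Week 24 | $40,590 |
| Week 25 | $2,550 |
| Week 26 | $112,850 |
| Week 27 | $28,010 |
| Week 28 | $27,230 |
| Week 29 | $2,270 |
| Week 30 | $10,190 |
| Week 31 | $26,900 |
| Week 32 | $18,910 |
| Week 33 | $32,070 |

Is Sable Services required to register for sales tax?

No

Week 24–Week 28: $40,590 + $2,550 + $112,850 + $28,010 + $27,230 = $211,230 (under)
Week 25–Week 29: $2,550 + $112,850 + $28,010 + $27,230 + $2,270 = $172,910 (under)
Week 26–Week 30: $112,850 + $28,010 + $27,230 + $2,270 + $10,190 = $180,550 (under)
Week 27–Week 31: $28,010 + $27,230 + $2,270 + $10,190 + $26,900 = $94,600 (under)
Week 28–Week 32: $27,230 + $2,270 + $10,190 + $26,900 + $18,910 = $85,500 (under)
Week 29–Week 33: $2,270 + $10,190 + $26,900 + $18,910 + $32,070 = $90,340 (under)
No window exceeds $236,000.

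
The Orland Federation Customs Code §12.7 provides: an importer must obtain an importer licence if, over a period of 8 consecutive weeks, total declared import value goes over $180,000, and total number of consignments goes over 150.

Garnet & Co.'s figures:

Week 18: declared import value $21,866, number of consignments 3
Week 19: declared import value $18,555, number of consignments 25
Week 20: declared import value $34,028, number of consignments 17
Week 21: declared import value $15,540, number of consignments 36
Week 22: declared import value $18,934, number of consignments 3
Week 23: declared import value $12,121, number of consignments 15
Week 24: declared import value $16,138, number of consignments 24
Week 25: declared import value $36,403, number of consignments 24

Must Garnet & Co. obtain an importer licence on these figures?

Total declared import value: $21,866 + $18,555 + $34,028 + $15,540 + $18,934 + $12,121 + $16,138 + $36,403 = $173,585 (≤ $180,000).
Total number of consignments: 3 + 25 + 17 + 36 + 3 + 15 + 24 + 24 = 147 (≤ 150).
The test is 'and': the rule requires both, and at least one is not exceeded.

No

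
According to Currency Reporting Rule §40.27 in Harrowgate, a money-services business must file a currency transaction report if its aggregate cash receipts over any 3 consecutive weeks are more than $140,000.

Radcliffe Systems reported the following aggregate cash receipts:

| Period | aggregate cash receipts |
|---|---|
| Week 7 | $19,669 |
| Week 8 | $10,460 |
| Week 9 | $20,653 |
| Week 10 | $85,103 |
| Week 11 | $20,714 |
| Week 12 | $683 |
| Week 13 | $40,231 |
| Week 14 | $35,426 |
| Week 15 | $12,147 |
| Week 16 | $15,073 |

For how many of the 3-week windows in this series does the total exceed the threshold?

Week 7–Week 9: $19,669 + $10,460 + $20,653 = $50,782 (under)
Week 8–Week 10: $10,460 + $20,653 + $85,103 = $116,216 (under)
Week 9–Week 11: $20,653 + $85,103 + $20,714 = $126,470 (under)
Week 10–Week 12: $85,103 + $20,714 + $683 = $106,500 (under)
Week 11–Week 13: $20,714 + $683 + $40,231 = $61,628 (under)
Week 12–Week 14: $683 + $40,231 + $35,426 = $76,340 (under)
Week 13–Week 15: $40,231 + $35,426 + $12,147 = $87,804 (under)
Week 14–Week 16: $35,426 + $12,147 + $15,073 = $62,646 (under)
0 windows exceed the threshold.

0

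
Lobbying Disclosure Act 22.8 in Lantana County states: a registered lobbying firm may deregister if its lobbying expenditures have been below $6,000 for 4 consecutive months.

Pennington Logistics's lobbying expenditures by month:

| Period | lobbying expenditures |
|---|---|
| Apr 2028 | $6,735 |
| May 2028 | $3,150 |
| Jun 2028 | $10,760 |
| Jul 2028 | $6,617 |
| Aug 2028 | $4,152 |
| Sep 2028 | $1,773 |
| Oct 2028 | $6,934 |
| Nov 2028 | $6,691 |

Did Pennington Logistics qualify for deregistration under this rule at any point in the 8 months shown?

Months below $6,000: May 2028, Aug 2028, Sep 2028.
Longest run of consecutive months below the threshold: 2.
2 < 4, so Pennington Logistics never became eligible.

No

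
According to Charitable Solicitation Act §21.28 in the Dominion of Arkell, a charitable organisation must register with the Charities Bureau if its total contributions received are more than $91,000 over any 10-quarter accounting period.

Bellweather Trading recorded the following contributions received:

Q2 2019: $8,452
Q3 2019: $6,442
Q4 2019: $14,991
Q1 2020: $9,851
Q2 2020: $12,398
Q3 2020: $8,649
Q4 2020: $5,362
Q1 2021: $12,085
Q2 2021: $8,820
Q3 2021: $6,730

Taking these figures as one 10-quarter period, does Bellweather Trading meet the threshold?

Total contributions received: $8,452 + $6,442 + $14,991 + $9,851 + $12,398 + $8,649 + $5,362 + $12,085 + $8,820 + $6,730 = $93,780.
$93,780 > $91,000, so the threshold is exceeded.

Yes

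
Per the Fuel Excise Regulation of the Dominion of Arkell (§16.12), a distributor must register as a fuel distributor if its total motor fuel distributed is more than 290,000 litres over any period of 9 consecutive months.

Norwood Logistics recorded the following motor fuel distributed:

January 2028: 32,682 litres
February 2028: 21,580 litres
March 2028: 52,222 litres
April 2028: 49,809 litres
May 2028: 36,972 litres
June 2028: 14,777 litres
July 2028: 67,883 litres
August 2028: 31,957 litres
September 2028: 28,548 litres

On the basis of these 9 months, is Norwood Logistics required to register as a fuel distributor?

Yes

Total motor fuel distributed: 32,682 litres + 21,580 litres + 52,222 litres + 49,809 litres + 36,972 litres + 14,777 litres + 67,883 litres + 31,957 litres + 28,548 litres = 336,430 litres.
336,430 litres > 290,000 litres, so the threshold is exceeded.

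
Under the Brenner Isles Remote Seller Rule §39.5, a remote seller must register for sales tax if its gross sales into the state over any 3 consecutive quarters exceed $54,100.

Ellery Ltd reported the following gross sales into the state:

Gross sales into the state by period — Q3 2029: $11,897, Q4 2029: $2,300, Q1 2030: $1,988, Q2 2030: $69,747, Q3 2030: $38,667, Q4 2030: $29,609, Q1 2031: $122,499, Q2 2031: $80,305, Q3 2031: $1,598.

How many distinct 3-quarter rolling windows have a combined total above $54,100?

Q3 2029–Q1 2030: $11,897 + $2,300 + $1,988 = $16,185 (under)
Q4 2029–Q2 2030: $2,300 + $1,988 + $69,747 = $74,035 (over)
Q1 2030–Q3 2030: $1,988 + $69,747 + $38,667 = $110,402 (over)
Q2 2030–Q4 2030: $69,747 + $38,667 + $29,609 = $138,023 (over)
Q3 2030–Q1 2031: $38,667 + $29,609 + $122,499 = $190,775 (over)
Q4 2030–Q2 2031: $29,609 + $122,499 + $80,305 = $232,413 (over)
Q1 2031–Q3 2031: $122,499 + $80,305 + $1,598 = $204,402 (over)
6 windows exceed the threshold.

6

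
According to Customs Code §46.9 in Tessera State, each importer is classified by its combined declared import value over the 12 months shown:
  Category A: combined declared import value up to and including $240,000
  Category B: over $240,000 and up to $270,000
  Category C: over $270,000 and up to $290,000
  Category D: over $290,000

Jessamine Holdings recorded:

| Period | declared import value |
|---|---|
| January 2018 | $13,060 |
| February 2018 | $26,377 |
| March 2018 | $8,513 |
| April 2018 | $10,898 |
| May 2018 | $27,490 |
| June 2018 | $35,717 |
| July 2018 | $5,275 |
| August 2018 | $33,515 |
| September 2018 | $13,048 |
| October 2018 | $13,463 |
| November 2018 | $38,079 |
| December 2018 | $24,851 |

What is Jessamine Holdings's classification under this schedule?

Category B

Combined declared import value: $13,060 + $26,377 + $8,513 + $10,898 + $27,490 + $35,717 + $5,275 + $33,515 + $13,048 + $13,463 + $38,079 + $24,851 = $250,286.
$240,000 < $250,286 ≤ $270,000, so Category B applies.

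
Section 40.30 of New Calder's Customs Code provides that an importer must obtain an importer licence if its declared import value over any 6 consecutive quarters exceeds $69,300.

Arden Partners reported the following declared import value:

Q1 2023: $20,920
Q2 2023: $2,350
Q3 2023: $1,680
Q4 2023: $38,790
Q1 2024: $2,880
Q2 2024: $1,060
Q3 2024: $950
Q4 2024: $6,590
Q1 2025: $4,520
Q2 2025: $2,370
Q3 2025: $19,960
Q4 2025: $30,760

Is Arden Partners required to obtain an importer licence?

Q1 2023–Q2 2024: $20,920 + $2,350 + $1,680 + $38,790 + $2,880 + $1,060 = $67,680 (under)
Q2 2023–Q3 2024: $2,350 + $1,680 + $38,790 + $2,880 + $1,060 + $950 = $47,710 (under)
Q3 2023–Q4 2024: $1,680 + $38,790 + $2,880 + $1,060 + $950 + $6,590 = $51,950 (under)
Q4 2023–Q1 2025: $38,790 + $2,880 + $1,060 + $950 + $6,590 + $4,520 = $54,790 (under)
Q1 2024–Q2 2025: $2,880 + $1,060 + $950 + $6,590 + $4,520 + $2,370 = $18,370 (under)
Q2 2024–Q3 2025: $1,060 + $950 + $6,590 + $4,520 + $2,370 + $19,960 = $35,450 (under)
Q3 2024–Q4 2025: $950 + $6,590 + $4,520 + $2,370 + $19,960 + $30,760 = $65,150 (under)
No window exceeds $69,300.

No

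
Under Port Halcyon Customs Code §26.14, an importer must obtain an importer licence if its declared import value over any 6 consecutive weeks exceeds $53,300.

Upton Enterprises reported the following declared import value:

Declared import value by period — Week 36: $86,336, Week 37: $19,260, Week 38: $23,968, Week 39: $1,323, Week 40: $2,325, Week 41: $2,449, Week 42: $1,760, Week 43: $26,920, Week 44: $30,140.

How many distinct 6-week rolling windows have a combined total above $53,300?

Week 36–Week 41: $86,336 + $19,260 + $23,968 + $1,323 + $2,325 + $2,449 = $135,661 (over)
Week 37–Week 42: $19,260 + $23,968 + $1,323 + $2,325 + $2,449 + $1,760 = $51,085 (under)
Week 38–Week 43: $23,968 + $1,323 + $2,325 + $2,449 + $1,760 + $26,920 = $58,745 (over)
Week 39–Week 44: $1,323 + $2,325 + $2,449 + $1,760 + $26,920 + $30,140 = $64,917 (over)
3 windows exceed the threshold.

3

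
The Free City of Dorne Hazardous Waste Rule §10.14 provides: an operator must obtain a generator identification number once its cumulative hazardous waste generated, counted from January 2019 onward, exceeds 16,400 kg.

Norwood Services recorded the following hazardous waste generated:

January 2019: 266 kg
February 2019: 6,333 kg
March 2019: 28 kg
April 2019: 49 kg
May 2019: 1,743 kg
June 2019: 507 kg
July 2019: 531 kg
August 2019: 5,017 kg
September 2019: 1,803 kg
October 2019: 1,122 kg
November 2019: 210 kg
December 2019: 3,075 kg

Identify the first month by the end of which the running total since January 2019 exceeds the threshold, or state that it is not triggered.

October 2019

Through January 2019: 266 kg
Through February 2019: 6,599 kg
Through March 2019: 6,627 kg
Through April 2019: 6,676 kg
Through May 2019: 8,419 kg
Through June 2019: 8,926 kg
Through July 2019: 9,457 kg
Through August 2019: 14,474 kg
Through September 2019: 16,277 kg
Through October 2019: 17,399 kg ← exceeds threshold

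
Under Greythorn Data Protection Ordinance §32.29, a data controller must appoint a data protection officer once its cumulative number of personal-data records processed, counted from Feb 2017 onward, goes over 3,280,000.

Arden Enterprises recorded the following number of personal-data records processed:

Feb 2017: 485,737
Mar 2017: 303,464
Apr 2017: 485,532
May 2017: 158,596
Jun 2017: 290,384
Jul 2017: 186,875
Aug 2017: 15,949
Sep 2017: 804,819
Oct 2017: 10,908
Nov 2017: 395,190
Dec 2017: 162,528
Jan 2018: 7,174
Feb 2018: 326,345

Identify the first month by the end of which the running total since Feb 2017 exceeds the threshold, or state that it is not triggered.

Dec 2017

Through Feb 2017: 485,737
Through Mar 2017: 789,201
Through Apr 2017: 1,274,733
Through May 2017: 1,433,329
Through Jun 2017: 1,723,713
Through Jul 2017: 1,910,588
Through Aug 2017: 1,926,537
Through Sep 2017: 2,731,356
Through Oct 2017: 2,742,264
Through Nov 2017: 3,137,454
Through Dec 2017: 3,299,982 ← exceeds threshold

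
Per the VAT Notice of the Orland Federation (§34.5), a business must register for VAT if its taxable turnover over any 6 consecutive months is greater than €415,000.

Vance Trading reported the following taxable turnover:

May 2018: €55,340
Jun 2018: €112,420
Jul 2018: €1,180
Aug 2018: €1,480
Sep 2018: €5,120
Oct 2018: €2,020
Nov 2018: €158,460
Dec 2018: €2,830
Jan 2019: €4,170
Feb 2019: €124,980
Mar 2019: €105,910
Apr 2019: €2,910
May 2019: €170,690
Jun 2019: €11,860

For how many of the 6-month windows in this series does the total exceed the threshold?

1

May 2018–Oct 2018: €55,340 + €112,420 + €1,180 + €1,480 + €5,120 + €2,020 = €177,560 (under)
Jun 2018–Nov 2018: €112,420 + €1,180 + €1,480 + €5,120 + €2,020 + €158,460 = €280,680 (under)
Jul 2018–Dec 2018: €1,180 + €1,480 + €5,120 + €2,020 + €158,460 + €2,830 = €171,090 (under)
Aug 2018–Jan 2019: €1,480 + €5,120 + €2,020 + €158,460 + €2,830 + €4,170 = €174,080 (under)
Sep 2018–Feb 2019: €5,120 + €2,020 + €158,460 + €2,830 + €4,170 + €124,980 = €297,580 (under)
Oct 2018–Mar 2019: €2,020 + €158,460 + €2,830 + €4,170 + €124,980 + €105,910 = €398,370 (under)
Nov 2018–Apr 2019: €158,460 + €2,830 + €4,170 + €124,980 + €105,910 + €2,910 = €399,260 (under)
Dec 2018–May 2019: €2,830 + €4,170 + €124,980 + €105,910 + €2,910 + €170,690 = €411,490 (under)
Jan 2019–Jun 2019: €4,170 + €124,980 + €105,910 + €2,910 + €170,690 + €11,860 = €420,520 (over)
1 window exceeds the threshold.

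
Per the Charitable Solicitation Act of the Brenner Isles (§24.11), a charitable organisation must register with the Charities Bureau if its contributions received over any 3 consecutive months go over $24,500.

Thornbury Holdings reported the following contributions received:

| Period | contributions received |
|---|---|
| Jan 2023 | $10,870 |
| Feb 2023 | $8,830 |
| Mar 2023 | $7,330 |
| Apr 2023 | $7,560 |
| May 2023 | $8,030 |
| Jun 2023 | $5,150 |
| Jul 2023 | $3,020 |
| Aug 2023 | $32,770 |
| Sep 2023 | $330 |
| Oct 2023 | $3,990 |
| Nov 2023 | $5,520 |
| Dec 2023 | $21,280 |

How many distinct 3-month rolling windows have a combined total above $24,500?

Jan 2023–Mar 2023: $10,870 + $8,830 + $7,330 = $27,030 (over)
Feb 2023–Apr 2023: $8,830 + $7,330 + $7,560 = $23,720 (under)
Mar 2023–May 2023: $7,330 + $7,560 + $8,030 = $22,920 (under)
Apr 2023–Jun 2023: $7,560 + $8,030 + $5,150 = $20,740 (under)
May 2023–Jul 2023: $8,030 + $5,150 + $3,020 = $16,200 (under)
Jun 2023–Aug 2023: $5,150 + $3,020 + $32,770 = $40,940 (over)
Jul 2023–Sep 2023: $3,020 + $32,770 + $330 = $36,120 (over)
Aug 2023–Oct 2023: $32,770 + $330 + $3,990 = $37,090 (over)
Sep 2023–Nov 2023: $330 + $3,990 + $5,520 = $9,840 (under)
Oct 2023–Dec 2023: $3,990 + $5,520 + $21,280 = $30,790 (over)
5 windows exceed the threshold.

5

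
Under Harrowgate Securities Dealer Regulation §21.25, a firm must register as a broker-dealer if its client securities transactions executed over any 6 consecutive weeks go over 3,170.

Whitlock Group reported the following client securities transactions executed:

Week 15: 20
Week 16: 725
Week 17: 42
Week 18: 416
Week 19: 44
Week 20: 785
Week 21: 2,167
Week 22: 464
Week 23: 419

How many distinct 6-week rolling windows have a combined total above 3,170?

3

Week 15–Week 20: 20 + 725 + 42 + 416 + 44 + 785 = 2,032 (under)
Week 16–Week 21: 725 + 42 + 416 + 44 + 785 + 2,167 = 4,179 (over)
Week 17–Week 22: 42 + 416 + 44 + 785 + 2,167 + 464 = 3,918 (over)
Week 18–Week 23: 416 + 44 + 785 + 2,167 + 464 + 419 = 4,295 (over)
3 windows exceed the threshold.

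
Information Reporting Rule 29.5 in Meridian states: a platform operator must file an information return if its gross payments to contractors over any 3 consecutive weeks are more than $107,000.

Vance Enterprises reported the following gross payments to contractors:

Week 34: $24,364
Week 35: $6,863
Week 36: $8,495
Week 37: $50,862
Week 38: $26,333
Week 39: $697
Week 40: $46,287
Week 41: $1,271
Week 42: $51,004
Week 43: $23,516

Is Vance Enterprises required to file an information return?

No

Week 34–Week 36: $24,364 + $6,863 + $8,495 = $39,722 (under)
Week 35–Week 37: $6,863 + $8,495 + $50,862 = $66,220 (under)
Week 36–Week 38: $8,495 + $50,862 + $26,333 = $85,690 (under)
Week 37–Week 39: $50,862 + $26,333 + $697 = $77,892 (under)
Week 38–Week 40: $26,333 + $697 + $46,287 = $73,317 (under)
Week 39–Week 41: $697 + $46,287 + $1,271 = $48,255 (under)
Week 40–Week 42: $46,287 + $1,271 + $51,004 = $98,562 (under)
Week 41–Week 43: $1,271 + $51,004 + $23,516 = $75,791 (under)
No window exceeds $107,000.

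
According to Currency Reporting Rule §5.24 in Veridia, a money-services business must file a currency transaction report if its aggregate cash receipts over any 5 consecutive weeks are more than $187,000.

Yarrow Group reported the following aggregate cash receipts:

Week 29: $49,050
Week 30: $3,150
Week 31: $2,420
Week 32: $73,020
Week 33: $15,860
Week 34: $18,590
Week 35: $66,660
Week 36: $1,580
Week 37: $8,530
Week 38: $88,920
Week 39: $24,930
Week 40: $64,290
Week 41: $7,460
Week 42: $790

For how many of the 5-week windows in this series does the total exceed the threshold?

Week 29–Week 33: $49,050 + $3,150 + $2,420 + $73,020 + $15,860 = $143,500 (under)
Week 30–Week 34: $3,150 + $2,420 + $73,020 + $15,860 + $18,590 = $113,040 (under)
Week 31–Week 35: $2,420 + $73,020 + $15,860 + $18,590 + $66,660 = $176,550 (under)
Week 32–Week 36: $73,020 + $15,860 + $18,590 + $66,660 + $1,580 = $175,710 (under)
Week 33–Week 37: $15,860 + $18,590 + $66,660 + $1,580 + $8,530 = $111,220 (under)
Week 34–Week 38: $18,590 + $66,660 + $1,580 + $8,530 + $88,920 = $184,280 (under)
Week 35–Week 39: $66,660 + $1,580 + $8,530 + $88,920 + $24,930 = $190,620 (over)
Week 36–Week 40: $1,580 + $8,530 + $88,920 + $24,930 + $64,290 = $188,250 (over)
Week 37–Week 41: $8,530 + $88,920 + $24,930 + $64,290 + $7,460 = $194,130 (over)
Week 38–Week 42: $88,920 + $24,930 + $64,290 + $7,460 + $790 = $186,390 (under)
3 windows exceed the threshold.

3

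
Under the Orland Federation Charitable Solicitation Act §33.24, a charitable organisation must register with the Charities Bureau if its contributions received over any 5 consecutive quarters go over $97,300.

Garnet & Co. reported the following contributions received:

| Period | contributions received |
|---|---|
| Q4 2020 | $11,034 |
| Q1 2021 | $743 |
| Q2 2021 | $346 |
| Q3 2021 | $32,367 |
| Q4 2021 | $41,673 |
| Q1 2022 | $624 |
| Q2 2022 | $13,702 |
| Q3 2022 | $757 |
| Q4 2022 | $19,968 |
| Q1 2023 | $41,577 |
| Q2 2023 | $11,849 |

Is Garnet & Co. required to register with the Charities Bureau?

Q4 2020–Q4 2021: $11,034 + $743 + $346 + $32,367 + $41,673 = $86,163 (under)
Q1 2021–Q1 2022: $743 + $346 + $32,367 + $41,673 + $624 = $75,753 (under)
Q2 2021–Q2 2022: $346 + $32,367 + $41,673 + $624 + $13,702 = $88,712 (under)
Q3 2021–Q3 2022: $32,367 + $41,673 + $624 + $13,702 + $757 = $89,123 (under)
Q4 2021–Q4 2022: $41,673 + $624 + $13,702 + $757 + $19,968 = $76,724 (under)
Q1 2022–Q1 2023: $624 + $13,702 + $757 + $19,968 + $41,577 = $76,628 (under)
Q2 2022–Q2 2023: $13,702 + $757 + $19,968 + $41,577 + $11,849 = $87,853 (under)
No window exceeds $97,300.

No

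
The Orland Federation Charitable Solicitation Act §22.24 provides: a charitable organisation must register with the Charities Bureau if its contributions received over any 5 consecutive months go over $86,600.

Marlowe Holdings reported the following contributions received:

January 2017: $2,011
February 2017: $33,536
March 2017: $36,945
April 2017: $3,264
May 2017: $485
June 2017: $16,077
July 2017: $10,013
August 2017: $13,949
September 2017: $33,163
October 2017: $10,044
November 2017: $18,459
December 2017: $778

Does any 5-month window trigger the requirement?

Yes

January 2017–May 2017: $2,011 + $33,536 + $36,945 + $3,264 + $485 = $76,241 (under)
February 2017–June 2017: $33,536 + $36,945 + $3,264 + $485 + $16,077 = $90,307 (over)
March 2017–July 2017: $36,945 + $3,264 + $485 + $16,077 + $10,013 = $66,784 (under)
April 2017–August 2017: $3,264 + $485 + $16,077 + $10,013 + $13,949 = $43,788 (under)
May 2017–September 2017: $485 + $16,077 + $10,013 + $13,949 + $33,163 = $73,687 (under)
June 2017–October 2017: $16,077 + $10,013 + $13,949 + $33,163 + $10,044 = $83,246 (under)
July 2017–November 2017: $10,013 + $13,949 + $33,163 + $10,044 + $18,459 = $85,628 (under)
August 2017–December 2017: $13,949 + $33,163 + $10,044 + $18,459 + $778 = $76,393 (under)
At least one window exceeds $86,600.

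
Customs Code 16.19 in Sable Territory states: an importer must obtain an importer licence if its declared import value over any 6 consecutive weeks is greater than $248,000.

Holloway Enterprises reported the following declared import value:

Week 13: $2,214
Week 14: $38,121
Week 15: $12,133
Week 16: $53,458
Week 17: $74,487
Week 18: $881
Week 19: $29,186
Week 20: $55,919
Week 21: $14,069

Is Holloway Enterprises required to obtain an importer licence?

No

Week 13–Week 18: $2,214 + $38,121 + $12,133 + $53,458 + $74,487 + $881 = $181,294 (under)
Week 14–Week 19: $38,121 + $12,133 + $53,458 + $74,487 + $881 + $29,186 = $208,266 (under)
Week 15–Week 20: $12,133 + $53,458 + $74,487 + $881 + $29,186 + $55,919 = $226,064 (under)
Week 16–Week 21: $53,458 + $74,487 + $881 + $29,186 + $55,919 + $14,069 = $228,000 (under)
No window exceeds $248,000.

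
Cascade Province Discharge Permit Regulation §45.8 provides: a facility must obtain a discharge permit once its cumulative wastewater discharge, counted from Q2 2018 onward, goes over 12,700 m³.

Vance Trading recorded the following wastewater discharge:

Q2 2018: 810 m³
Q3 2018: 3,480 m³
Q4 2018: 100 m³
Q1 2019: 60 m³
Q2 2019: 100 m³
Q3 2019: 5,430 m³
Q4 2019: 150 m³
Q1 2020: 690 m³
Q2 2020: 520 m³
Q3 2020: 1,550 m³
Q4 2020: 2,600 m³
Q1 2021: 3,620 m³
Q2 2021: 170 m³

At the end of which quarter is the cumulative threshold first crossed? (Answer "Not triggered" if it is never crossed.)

Through Q2 2018: 810 m³
Through Q3 2018: 4,290 m³
Through Q4 2018: 4,390 m³
Through Q1 2019: 4,450 m³
Through Q2 2019: 4,550 m³
Through Q3 2019: 9,980 m³
Through Q4 2019: 10,130 m³
Through Q1 2020: 10,820 m³
Through Q2 2020: 11,340 m³
Through Q3 2020: 12,890 m³ ← exceeds threshold

Q3 2020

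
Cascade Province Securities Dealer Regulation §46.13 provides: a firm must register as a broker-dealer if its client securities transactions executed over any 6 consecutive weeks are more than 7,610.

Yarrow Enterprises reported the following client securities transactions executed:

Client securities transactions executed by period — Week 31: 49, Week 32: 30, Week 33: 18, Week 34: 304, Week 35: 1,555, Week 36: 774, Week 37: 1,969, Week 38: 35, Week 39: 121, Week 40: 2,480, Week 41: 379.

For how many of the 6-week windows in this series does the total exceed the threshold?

Week 31–Week 36: 49 + 30 + 18 + 304 + 1,555 + 774 = 2,730 (under)
Week 32–Week 37: 30 + 18 + 304 + 1,555 + 774 + 1,969 = 4,650 (under)
Week 33–Week 38: 18 + 304 + 1,555 + 774 + 1,969 + 35 = 4,655 (under)
Week 34–Week 39: 304 + 1,555 + 774 + 1,969 + 35 + 121 = 4,758 (under)
Week 35–Week 40: 1,555 + 774 + 1,969 + 35 + 121 + 2,480 = 6,934 (under)
Week 36–Week 41: 774 + 1,969 + 35 + 121 + 2,480 + 379 = 5,758 (under)
0 windows exceed the threshold.

0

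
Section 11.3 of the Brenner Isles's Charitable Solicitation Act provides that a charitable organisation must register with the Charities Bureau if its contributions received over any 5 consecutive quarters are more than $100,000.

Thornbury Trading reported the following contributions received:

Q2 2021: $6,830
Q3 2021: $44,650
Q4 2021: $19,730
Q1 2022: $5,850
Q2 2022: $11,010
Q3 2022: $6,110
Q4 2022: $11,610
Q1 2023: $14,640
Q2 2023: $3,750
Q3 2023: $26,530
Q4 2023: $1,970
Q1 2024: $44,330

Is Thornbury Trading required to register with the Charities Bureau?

No

Q2 2021–Q2 2022: $6,830 + $44,650 + $19,730 + $5,850 + $11,010 = $88,070 (under)
Q3 2021–Q3 2022: $44,650 + $19,730 + $5,850 + $11,010 + $6,110 = $87,350 (under)
Q4 2021–Q4 2022: $19,730 + $5,850 + $11,010 + $6,110 + $11,610 = $54,310 (under)
Q1 2022–Q1 2023: $5,850 + $11,010 + $6,110 + $11,610 + $14,640 = $49,220 (under)
Q2 2022–Q2 2023: $11,010 + $6,110 + $11,610 + $14,640 + $3,750 = $47,120 (under)
Q3 2022–Q3 2023: $6,110 + $11,610 + $14,640 + $3,750 + $26,530 = $62,640 (under)
Q4 2022–Q4 2023: $11,610 + $14,640 + $3,750 + $26,530 + $1,970 = $58,500 (under)
Q1 2023–Q1 2024: $14,640 + $3,750 + $26,530 + $1,970 + $44,330 = $91,220 (under)
No window exceeds $100,000.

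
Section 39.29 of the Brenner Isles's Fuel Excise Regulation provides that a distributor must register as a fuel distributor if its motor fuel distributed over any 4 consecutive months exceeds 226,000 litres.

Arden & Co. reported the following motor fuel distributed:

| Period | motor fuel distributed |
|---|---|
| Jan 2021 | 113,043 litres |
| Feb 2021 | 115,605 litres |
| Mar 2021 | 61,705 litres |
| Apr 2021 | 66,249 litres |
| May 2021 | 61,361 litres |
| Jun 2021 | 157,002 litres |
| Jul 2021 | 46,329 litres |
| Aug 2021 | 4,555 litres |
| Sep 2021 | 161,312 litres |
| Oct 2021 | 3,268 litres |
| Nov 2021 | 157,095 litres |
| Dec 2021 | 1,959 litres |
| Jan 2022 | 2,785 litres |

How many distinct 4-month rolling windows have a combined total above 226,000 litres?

Jan 2021–Apr 2021: 113,043 litres + 115,605 litres + 61,705 litres + 66,249 litres = 356,602 litres (over)
Feb 2021–May 2021: 115,605 litres + 61,705 litres + 66,249 litres + 61,361 litres = 304,920 litres (over)
Mar 2021–Jun 2021: 61,705 litres + 66,249 litres + 61,361 litres + 157,002 litres = 346,317 litres (over)
Apr 2021–Jul 2021: 66,249 litres + 61,361 litres + 157,002 litres + 46,329 litres = 330,941 litres (over)
May 2021–Aug 2021: 61,361 litres + 157,002 litres + 46,329 litres + 4,555 litres = 269,247 litres (over)
Jun 2021–Sep 2021: 157,002 litres + 46,329 litres + 4,555 litres + 161,312 litres = 369,198 litres (over)
Jul 2021–Oct 2021: 46,329 litres + 4,555 litres + 161,312 litres + 3,268 litres = 215,464 litres (under)
Aug 2021–Nov 2021: 4,555 litres + 161,312 litres + 3,268 litres + 157,095 litres = 326,230 litres (over)
Sep 2021–Dec 2021: 161,312 litres + 3,268 litres + 157,095 litres + 1,959 litres = 323,634 litres (over)
Oct 2021–Jan 2022: 3,268 litres + 157,095 litres + 1,959 litres + 2,785 litres = 165,107 litres (under)
8 windows exceed the threshold.

8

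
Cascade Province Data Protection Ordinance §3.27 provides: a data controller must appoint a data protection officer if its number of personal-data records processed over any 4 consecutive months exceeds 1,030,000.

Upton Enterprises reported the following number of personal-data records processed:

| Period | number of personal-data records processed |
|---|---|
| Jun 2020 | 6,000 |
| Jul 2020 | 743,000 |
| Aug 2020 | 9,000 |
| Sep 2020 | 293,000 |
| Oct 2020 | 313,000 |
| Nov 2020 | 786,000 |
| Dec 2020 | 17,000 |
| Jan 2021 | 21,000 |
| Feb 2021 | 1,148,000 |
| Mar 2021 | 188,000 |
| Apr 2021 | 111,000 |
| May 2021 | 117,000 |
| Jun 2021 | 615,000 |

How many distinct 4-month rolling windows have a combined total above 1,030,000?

10

Jun 2020–Sep 2020: 6,000 + 743,000 + 9,000 + 293,000 = 1,051,000 (over)
Jul 2020–Oct 2020: 743,000 + 9,000 + 293,000 + 313,000 = 1,358,000 (over)
Aug 2020–Nov 2020: 9,000 + 293,000 + 313,000 + 786,000 = 1,401,000 (over)
Sep 2020–Dec 2020: 293,000 + 313,000 + 786,000 + 17,000 = 1,409,000 (over)
Oct 2020–Jan 2021: 313,000 + 786,000 + 17,000 + 21,000 = 1,137,000 (over)
Nov 2020–Feb 2021: 786,000 + 17,000 + 21,000 + 1,148,000 = 1,972,000 (over)
Dec 2020–Mar 2021: 17,000 + 21,000 + 1,148,000 + 188,000 = 1,374,000 (over)
Jan 2021–Apr 2021: 21,000 + 1,148,000 + 188,000 + 111,000 = 1,468,000 (over)
Feb 2021–May 2021: 1,148,000 + 188,000 + 111,000 + 117,000 = 1,564,000 (over)
Mar 2021–Jun 2021: 188,000 + 111,000 + 117,000 + 615,000 = 1,031,000 (over)
10 windows exceed the threshold.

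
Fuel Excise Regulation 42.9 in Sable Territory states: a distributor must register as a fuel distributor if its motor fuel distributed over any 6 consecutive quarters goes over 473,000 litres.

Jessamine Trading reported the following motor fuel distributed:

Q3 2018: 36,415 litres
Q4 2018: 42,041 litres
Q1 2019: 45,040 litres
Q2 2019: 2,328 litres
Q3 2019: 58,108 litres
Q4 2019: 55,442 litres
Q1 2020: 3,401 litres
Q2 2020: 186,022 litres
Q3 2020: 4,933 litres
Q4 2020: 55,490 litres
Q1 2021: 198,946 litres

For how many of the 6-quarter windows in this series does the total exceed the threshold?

Q3 2018–Q4 2019: 36,415 litres + 42,041 litres + 45,040 litres + 2,328 litres + 58,108 litres + 55,442 litres = 239,374 litres (under)
Q4 2018–Q1 2020: 42,041 litres + 45,040 litres + 2,328 litres + 58,108 litres + 55,442 litres + 3,401 litres = 206,360 litres (under)
Q1 2019–Q2 2020: 45,040 litres + 2,328 litres + 58,108 litres + 55,442 litres + 3,401 litres + 186,022 litres = 350,341 litres (under)
Q2 2019–Q3 2020: 2,328 litres + 58,108 litres + 55,442 litres + 3,401 litres + 186,022 litres + 4,933 litres = 310,234 litres (under)
Q3 2019–Q4 2020: 58,108 litres + 55,442 litres + 3,401 litres + 186,022 litres + 4,933 litres + 55,490 litres = 363,396 litres (under)
Q4 2019–Q1 2021: 55,442 litres + 3,401 litres + 186,022 litres + 4,933 litres + 55,490 litres + 198,946 litres = 504,234 litres (over)
1 window exceeds the threshold.

1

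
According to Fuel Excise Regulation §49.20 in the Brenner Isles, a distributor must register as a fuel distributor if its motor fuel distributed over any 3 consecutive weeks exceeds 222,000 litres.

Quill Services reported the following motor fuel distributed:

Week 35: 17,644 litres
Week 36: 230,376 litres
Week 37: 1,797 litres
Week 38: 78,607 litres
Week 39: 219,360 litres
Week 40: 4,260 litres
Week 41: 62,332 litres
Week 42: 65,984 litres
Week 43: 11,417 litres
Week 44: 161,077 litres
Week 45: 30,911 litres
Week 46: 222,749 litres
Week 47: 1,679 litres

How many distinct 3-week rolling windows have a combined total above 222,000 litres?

Week 35–Week 37: 17,644 litres + 230,376 litres + 1,797 litres = 249,817 litres (over)
Week 36–Week 38: 230,376 litres + 1,797 litres + 78,607 litres = 310,780 litres (over)
Week 37–Week 39: 1,797 litres + 78,607 litres + 219,360 litres = 299,764 litres (over)
Week 38–Week 40: 78,607 litres + 219,360 litres + 4,260 litres = 302,227 litres (over)
Week 39–Week 41: 219,360 litres + 4,260 litres + 62,332 litres = 285,952 litres (over)
Week 40–Week 42: 4,260 litres + 62,332 litres + 65,984 litres = 132,576 litres (under)
Week 41–Week 43: 62,332 litres + 65,984 litres + 11,417 litres = 139,733 litres (under)
Week 42–Week 44: 65,984 litres + 11,417 litres + 161,077 litres = 238,478 litres (over)
Week 43–Week 45: 11,417 litres + 161,077 litres + 30,911 litres = 203,405 litres (under)
Week 44–Week 46: 161,077 litres + 30,911 litres + 222,749 litres = 414,737 litres (over)
Week 45–Week 47: 30,911 litres + 222,749 litres + 1,679 litres = 255,339 litres (over)
8 windows exceed the threshold.

8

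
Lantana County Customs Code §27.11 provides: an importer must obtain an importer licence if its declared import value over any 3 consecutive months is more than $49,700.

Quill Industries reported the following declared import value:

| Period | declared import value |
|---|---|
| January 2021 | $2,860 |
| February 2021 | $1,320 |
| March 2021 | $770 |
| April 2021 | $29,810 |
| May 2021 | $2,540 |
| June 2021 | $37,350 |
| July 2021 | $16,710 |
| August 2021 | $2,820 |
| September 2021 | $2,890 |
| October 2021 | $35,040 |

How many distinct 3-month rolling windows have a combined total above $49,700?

3

January 2021–March 2021: $2,860 + $1,320 + $770 = $4,950 (under)
February 2021–April 2021: $1,320 + $770 + $29,810 = $31,900 (under)
March 2021–May 2021: $770 + $29,810 + $2,540 = $33,120 (under)
April 2021–June 2021: $29,810 + $2,540 + $37,350 = $69,700 (over)
May 2021–July 2021: $2,540 + $37,350 + $16,710 = $56,600 (over)
June 2021–August 2021: $37,350 + $16,710 + $2,820 = $56,880 (over)
July 2021–September 2021: $16,710 + $2,820 + $2,890 = $22,420 (under)
August 2021–October 2021: $2,820 + $2,890 + $35,040 = $40,750 (under)
3 windows exceed the threshold.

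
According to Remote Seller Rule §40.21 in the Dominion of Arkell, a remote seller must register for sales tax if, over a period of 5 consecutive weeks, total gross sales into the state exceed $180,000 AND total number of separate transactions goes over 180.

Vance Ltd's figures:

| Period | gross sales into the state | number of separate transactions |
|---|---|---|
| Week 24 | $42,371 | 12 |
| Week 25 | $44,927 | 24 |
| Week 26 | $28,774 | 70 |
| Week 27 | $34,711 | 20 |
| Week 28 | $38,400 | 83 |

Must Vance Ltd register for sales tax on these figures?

Yes

Total gross sales into the state: $42,371 + $44,927 + $28,774 + $34,711 + $38,400 = $189,183 (> $180,000).
Total number of separate transactions: 12 + 24 + 70 + 20 + 83 = 209 (> 180).
The test is 'and': both thresholds are exceeded.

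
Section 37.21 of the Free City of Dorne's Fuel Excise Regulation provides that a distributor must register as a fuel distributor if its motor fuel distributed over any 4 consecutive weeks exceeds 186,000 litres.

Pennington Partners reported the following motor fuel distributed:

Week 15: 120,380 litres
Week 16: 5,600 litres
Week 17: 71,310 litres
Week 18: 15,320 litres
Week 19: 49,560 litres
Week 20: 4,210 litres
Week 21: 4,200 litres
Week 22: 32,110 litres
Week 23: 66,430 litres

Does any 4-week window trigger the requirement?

Yes

Week 15–Week 18: 120,380 litres + 5,600 litres + 71,310 litres + 15,320 litres = 212,610 litres (over)
Week 16–Week 19: 5,600 litres + 71,310 litres + 15,320 litres + 49,560 litres = 141,790 litres (under)
Week 17–Week 20: 71,310 litres + 15,320 litres + 49,560 litres + 4,210 litres = 140,400 litres (under)
Week 18–Week 21: 15,320 litres + 49,560 litres + 4,210 litres + 4,200 litres = 73,290 litres (under)
Week 19–Week 22: 49,560 litres + 4,210 litres + 4,200 litres + 32,110 litres = 90,080 litres (under)
Week 20–Week 23: 4,210 litres + 4,200 litres + 32,110 litres + 66,430 litres = 106,950 litres (under)
At least one window exceeds 186,000 litres.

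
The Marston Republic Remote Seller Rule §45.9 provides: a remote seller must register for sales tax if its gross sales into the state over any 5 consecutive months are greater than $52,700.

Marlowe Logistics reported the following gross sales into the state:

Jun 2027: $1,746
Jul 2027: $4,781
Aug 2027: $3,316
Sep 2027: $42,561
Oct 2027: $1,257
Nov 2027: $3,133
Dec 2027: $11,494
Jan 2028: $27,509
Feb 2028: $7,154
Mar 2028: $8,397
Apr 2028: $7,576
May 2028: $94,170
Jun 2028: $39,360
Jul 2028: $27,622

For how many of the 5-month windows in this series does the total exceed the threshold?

9

Jun 2027–Oct 2027: $1,746 + $4,781 + $3,316 + $42,561 + $1,257 = $53,661 (over)
Jul 2027–Nov 2027: $4,781 + $3,316 + $42,561 + $1,257 + $3,133 = $55,048 (over)
Aug 2027–Dec 2027: $3,316 + $42,561 + $1,257 + $3,133 + $11,494 = $61,761 (over)
Sep 2027–Jan 2028: $42,561 + $1,257 + $3,133 + $11,494 + $27,509 = $85,954 (over)
Oct 2027–Feb 2028: $1,257 + $3,133 + $11,494 + $27,509 + $7,154 = $50,547 (under)
Nov 2027–Mar 2028: $3,133 + $11,494 + $27,509 + $7,154 + $8,397 = $57,687 (over)
Dec 2027–Apr 2028: $11,494 + $27,509 + $7,154 + $8,397 + $7,576 = $62,130 (over)
Jan 2028–May 2028: $27,509 + $7,154 + $8,397 + $7,576 + $94,170 = $144,806 (over)
Feb 2028–Jun 2028: $7,154 + $8,397 + $7,576 + $94,170 + $39,360 = $156,657 (over)
Mar 2028–Jul 2028: $8,397 + $7,576 + $94,170 + $39,360 + $27,622 = $177,125 (over)
9 windows exceed the threshold.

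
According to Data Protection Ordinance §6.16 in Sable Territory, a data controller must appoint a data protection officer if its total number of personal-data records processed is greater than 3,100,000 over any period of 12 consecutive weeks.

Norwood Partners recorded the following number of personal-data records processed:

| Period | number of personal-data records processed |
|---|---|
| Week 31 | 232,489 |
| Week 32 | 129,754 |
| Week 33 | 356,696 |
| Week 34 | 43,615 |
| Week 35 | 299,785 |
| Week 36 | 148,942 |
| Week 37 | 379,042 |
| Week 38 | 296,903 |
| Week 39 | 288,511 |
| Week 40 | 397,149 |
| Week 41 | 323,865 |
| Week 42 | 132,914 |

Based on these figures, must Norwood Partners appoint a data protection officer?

Total number of personal-data records processed: 232,489 + 129,754 + 356,696 + 43,615 + 299,785 + 148,942 + 379,042 + 296,903 + 288,511 + 397,149 + 323,865 + 132,914 = 3,029,665.
3,029,665 ≤ 3,100,000, so the threshold is not exceeded.

No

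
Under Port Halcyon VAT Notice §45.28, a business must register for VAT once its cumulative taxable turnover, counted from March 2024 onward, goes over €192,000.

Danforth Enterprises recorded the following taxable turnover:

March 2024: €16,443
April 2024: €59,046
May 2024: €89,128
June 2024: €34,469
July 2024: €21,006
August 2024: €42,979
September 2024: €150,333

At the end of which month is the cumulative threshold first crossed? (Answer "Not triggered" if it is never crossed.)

Through March 2024: €16,443
Through April 2024: €75,489
Through May 2024: €164,617
Through June 2024: €199,086 ← exceeds threshold

June 2024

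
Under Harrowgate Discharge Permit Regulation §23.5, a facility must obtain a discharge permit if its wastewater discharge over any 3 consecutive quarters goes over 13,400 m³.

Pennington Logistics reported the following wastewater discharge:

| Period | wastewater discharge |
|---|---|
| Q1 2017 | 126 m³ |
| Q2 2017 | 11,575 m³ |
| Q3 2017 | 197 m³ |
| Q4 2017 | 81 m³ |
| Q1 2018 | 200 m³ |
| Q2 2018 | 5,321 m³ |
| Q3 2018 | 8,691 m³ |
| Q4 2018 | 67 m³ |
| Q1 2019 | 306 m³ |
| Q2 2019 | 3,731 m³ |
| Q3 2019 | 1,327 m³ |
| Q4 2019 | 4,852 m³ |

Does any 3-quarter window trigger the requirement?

Q1 2017–Q3 2017: 126 m³ + 11,575 m³ + 197 m³ = 11,898 m³ (under)
Q2 2017–Q4 2017: 11,575 m³ + 197 m³ + 81 m³ = 11,853 m³ (under)
Q3 2017–Q1 2018: 197 m³ + 81 m³ + 200 m³ = 478 m³ (under)
Q4 2017–Q2 2018: 81 m³ + 200 m³ + 5,321 m³ = 5,602 m³ (under)
Q1 2018–Q3 2018: 200 m³ + 5,321 m³ + 8,691 m³ = 14,212 m³ (over)
Q2 2018–Q4 2018: 5,321 m³ + 8,691 m³ + 67 m³ = 14,079 m³ (over)
Q3 2018–Q1 2019: 8,691 m³ + 67 m³ + 306 m³ = 9,064 m³ (under)
Q4 2018–Q2 2019: 67 m³ + 306 m³ + 3,731 m³ = 4,104 m³ (under)
Q1 2019–Q3 2019: 306 m³ + 3,731 m³ + 1,327 m³ = 5,364 m³ (under)
Q2 2019–Q4 2019: 3,731 m³ + 1,327 m³ + 4,852 m³ = 9,910 m³ (under)
At least one window exceeds 13,400 m³.

Yes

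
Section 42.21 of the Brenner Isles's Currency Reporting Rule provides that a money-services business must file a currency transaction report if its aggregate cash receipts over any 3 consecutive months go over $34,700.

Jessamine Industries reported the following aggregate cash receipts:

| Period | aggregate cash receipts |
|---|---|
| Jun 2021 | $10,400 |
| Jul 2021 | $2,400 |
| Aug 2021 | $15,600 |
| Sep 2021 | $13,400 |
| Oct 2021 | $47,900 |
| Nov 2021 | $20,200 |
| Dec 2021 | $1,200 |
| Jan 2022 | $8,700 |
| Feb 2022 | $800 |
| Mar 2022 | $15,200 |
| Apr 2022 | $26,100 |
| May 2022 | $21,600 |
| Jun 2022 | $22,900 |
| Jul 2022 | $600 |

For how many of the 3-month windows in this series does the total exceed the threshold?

Jun 2021–Aug 2021: $10,400 + $2,400 + $15,600 = $28,400 (under)
Jul 2021–Sep 2021: $2,400 + $15,600 + $13,400 = $31,400 (under)
Aug 2021–Oct 2021: $15,600 + $13,400 + $47,900 = $76,900 (over)
Sep 2021–Nov 2021: $13,400 + $47,900 + $20,200 = $81,500 (over)
Oct 2021–Dec 2021: $47,900 + $20,200 + $1,200 = $69,300 (over)
Nov 2021–Jan 2022: $20,200 + $1,200 + $8,700 = $30,100 (under)
Dec 2021–Feb 2022: $1,200 + $8,700 + $800 = $10,700 (under)
Jan 2022–Mar 2022: $8,700 + $800 + $15,200 = $24,700 (under)
Feb 2022–Apr 2022: $800 + $15,200 + $26,100 = $42,100 (over)
Mar 2022–May 2022: $15,200 + $26,100 + $21,600 = $62,900 (over)
Apr 2022–Jun 2022: $26,100 + $21,600 + $22,900 = $70,600 (over)
May 2022–Jul 2022: $21,600 + $22,900 + $600 = $45,100 (over)
7 windows exceed the threshold.

7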